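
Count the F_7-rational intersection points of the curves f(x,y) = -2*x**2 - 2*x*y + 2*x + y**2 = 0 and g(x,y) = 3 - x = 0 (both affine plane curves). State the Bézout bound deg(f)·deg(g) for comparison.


Common zeros: {(3, 3)}; count = 1; Bézout bound = 2.

deg(f) = 2, deg(g) = 1, so Bézout bound = 2.
Scan x ∈ F_7. For each x, list the y ∈ F_7 with f(x, y) ≡ 0 and those with g(x, y) ≡ 0 (mod 7); the common zeros in that column are the intersection.
  x = 0: f ≡ 0 at y ∈ {0}; g ≡ 0 at y ∈ ∅; common: ∅.
  x = 1: f ≡ 0 at y ∈ {0, 2}; g ≡ 0 at y ∈ ∅; common: ∅.
  x = 2: f ≡ 0 at y ∈ {1, 3}; g ≡ 0 at y ∈ ∅; common: ∅.
  x = 3: f ≡ 0 at y ∈ {3}; g ≡ 0 at y ∈ {0, 1, 2, 3, 4, 5, 6}; common: {3}.
  x = 4: f ≡ 0 at y ∈ ∅; g ≡ 0 at y ∈ ∅; common: ∅.
  x = 5: f ≡ 0 at y ∈ {1, 2}; g ≡ 0 at y ∈ ∅; common: ∅.
  x = 6: f ≡ 0 at y ∈ ∅; g ≡ 0 at y ∈ ∅; common: ∅.
Collecting: common zeros = {(3, 3)}, so the count is 1.
Comparison with the Bézout bound: 1 ≤ 2 = deg(f)·deg(g), as expected for curves with no common component (the affine F_7-count falls short of the bound because intersections may lie at infinity, over extension fields, or carry multiplicity).


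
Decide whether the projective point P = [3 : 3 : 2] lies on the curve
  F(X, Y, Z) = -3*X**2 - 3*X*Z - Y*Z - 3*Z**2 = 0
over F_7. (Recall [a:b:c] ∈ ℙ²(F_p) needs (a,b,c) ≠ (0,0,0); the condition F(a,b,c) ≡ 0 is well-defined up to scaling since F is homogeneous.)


F(3,3,2) ≡ 0 (mod 7); P is on the curve.

Evaluate F(3, 3, 2) term-by-term (mod 7).
  -3*X**2 ↦ -3·9·1·1 = -27
  -3*X*Z ↦ -3·3·1·2 = -18
  -Y*Z ↦ -1·1·3·2 = -6
  -3*Z**2 ↦ -3·1·1·4 = -12
Sum: F(3, 3, 2) = (-27) + (-18) + (-6) + (-12) = -63.
Reducing mod 7: -63 ≡ 0 (mod 7).
Since F(a, b, c) ≡ 0 (mod 7), P lies on the curve.


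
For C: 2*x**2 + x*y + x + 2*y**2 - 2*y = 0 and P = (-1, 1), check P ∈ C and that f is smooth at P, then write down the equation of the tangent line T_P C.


Tangent line at P: -2*x + y - 3 = 0.

Step 1: f(-1, 1) = 0, so P lies on C.
Step 2: partial derivatives
  f_x(x, y) = 4*x + y + 1, f_y(x, y) = x + 4*y - 2.
  f_x(P) = -2, f_y(P) = 1 (gradient nonzero, so P is smooth).
Step 3: tangent line at P: -2·(x − -1) + 1·(y − 1) = 0.
Expanding: -2*x + y - 3 = 0.


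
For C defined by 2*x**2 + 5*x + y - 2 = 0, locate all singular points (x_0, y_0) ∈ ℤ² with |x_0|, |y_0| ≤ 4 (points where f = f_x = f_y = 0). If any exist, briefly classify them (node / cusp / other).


No singular points in the scanned grid; C is smooth there.

Compute partial derivatives:
  f_x = 4*x + 5.
  f_y = 1.
f_y = 1 is a nonzero constant, so f_y never vanishes: no point (x, y) can satisfy f = f_x = f_y = 0. In particular no (x, y) ∈ {−4, ..., 4}² is singular; the curve is smooth.


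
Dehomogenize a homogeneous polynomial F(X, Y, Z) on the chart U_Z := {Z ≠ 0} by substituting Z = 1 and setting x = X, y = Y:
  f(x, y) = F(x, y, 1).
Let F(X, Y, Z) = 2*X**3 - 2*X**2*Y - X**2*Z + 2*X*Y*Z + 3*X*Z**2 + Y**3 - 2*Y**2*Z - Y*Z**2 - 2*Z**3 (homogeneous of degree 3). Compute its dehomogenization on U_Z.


f(x, y) = 2*x**3 - 2*x**2*y - x**2 + 2*x*y + 3*x + y**3 - 2*y**2 - y - 2

On U_Z we set Z = 1. Each monomial c·X^i·Y^j·Z^k in F becomes c·x^i·y^j·1^k = c·x^i·y^j.
Substituting Z = 1: F(X, Y, 1) = 2*x**3 - 2*x**2*y - x**2 + 2*x*y + 3*x + y**3 - 2*y**2 - y - 2.
Note: deg(f) ≤ deg(F) = 3; strict inequality happens when F is divisible by Z (lost terms).


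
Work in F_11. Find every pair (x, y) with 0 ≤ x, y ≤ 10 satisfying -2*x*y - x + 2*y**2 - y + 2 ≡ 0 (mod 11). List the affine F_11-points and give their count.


Affine F_11-points: {(1, 1), (1, 6), (2, 0), (2, 8), (4, 3), (4, 7), (6, 2), (6, 10), (7, 4), (7, 9)}; count = 10.

For each of the 121 pairs (x, y) ∈ F_11², evaluate f(x, y) mod 11. Record the zeros.
  x = 0: [0↦2, 1↦3, 2↦8, 3↦6, 4↦8, 5↦3, 6↦2, 7↦5, 8↦1, 9↦1, 10↦5]  zeros at y ∈ ∅
  x = 1: [0↦1, 1↦0, 2↦3, 3↦10, 4↦10, 5↦3, 6↦0, 7↦1, 8↦6, 9↦4, 10↦6]  zeros at y ∈ {1, 6}
  x = 2: [0↦0, 1↦8, 2↦9, 3↦3, 4↦1, 5↦3, 6↦9, 7↦8, 8↦0, 9↦7, 10↦7]  zeros at y ∈ {0, 8}
  x = 3: [0↦10, 1↦5, 2↦4, 3↦7, 4↦3, 5↦3, 6↦7, 7↦4, 8↦5, 9↦10, 10↦8]  zeros at y ∈ ∅
  x = 4: [0↦9, 1↦2, 2↦10, 3↦0, 4↦5, 5↦3, 6↦5, 7↦0, 8↦10, 9↦2, 10↦9]  zeros at y ∈ {3, 7}
  x = 5: [0↦8, 1↦10, 2↦5, 3↦4, 4↦7, 5↦3, 6↦3, 7↦7, 8↦4, 9↦5, 10↦10]  zeros at y ∈ ∅
  x = 6: [0↦7, 1↦7, 2↦0, 3↦8, 4↦9, 5↦3, 6↦1, 7↦3, 8↦9, 9↦8, 10↦0]  zeros at y ∈ {2, 10}
  x = 7: [0↦6, 1↦4, 2↦6, 3↦1, 4↦0, 5↦3, 6↦10, 7↦10, 8↦3, 9↦0, 10↦1]  zeros at y ∈ {4, 9}
  x = 8: [0↦5, 1↦1, 2↦1, 3↦5, 4↦2, 5↦3, 6↦8, 7↦6, 8↦8, 9↦3, 10↦2]  zeros at y ∈ ∅
  x = 9: [0↦4, 1↦9, 2↦7, 3↦9, 4↦4, 5↦3, 6↦6, 7↦2, 8↦2, 9↦6, 10↦3]  zeros at y ∈ ∅
  x = 10: [0↦3, 1↦6, 2↦2, 3↦2, 4↦6, 5↦3, 6↦4, 7↦9, 8↦7, 9↦9, 10↦4]  zeros at y ∈ ∅
Collecting zeros: affine points = {(1, 1), (1, 6), (2, 0), (2, 8), (4, 3), (4, 7), (6, 2), (6, 10), (7, 4), (7, 9)}.
Total count |C(F_11)_aff| = 10.


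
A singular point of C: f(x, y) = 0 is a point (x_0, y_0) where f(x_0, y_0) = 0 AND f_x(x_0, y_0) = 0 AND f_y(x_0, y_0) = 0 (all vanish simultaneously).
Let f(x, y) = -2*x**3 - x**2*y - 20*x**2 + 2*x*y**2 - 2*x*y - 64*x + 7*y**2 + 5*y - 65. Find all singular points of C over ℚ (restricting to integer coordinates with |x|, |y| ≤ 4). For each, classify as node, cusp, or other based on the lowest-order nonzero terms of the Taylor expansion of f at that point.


Singular points: {(-3, -1)}; classification: node.

Compute partial derivatives:
  f_x = -6*x**2 - 2*x*y - 40*x + 2*y**2 - 2*y - 64.
  f_y = -x**2 + 4*x*y - 2*x + 14*y + 5.
Scan x_0 ∈ {−4, ..., 4}. For each x_0, f_y(x_0, y) is a polynomial in y; find its integer roots y ∈ {−4, ..., 4}, then test f_x and f at those candidates.
  x = -4: f_y(-4, y) = -2*y - 3; no integer root y with |y| ≤ 4.
  x = -3: f_y(-3, y) = 2*y + 2; vanishes at y ∈ {-1}. (-3, -1): f_x = 0, f = 0 — SINGULAR.
  x = -2: f_y(-2, y) = 6*y + 5; no integer root y with |y| ≤ 4.
  x = -1: f_y(-1, y) = 10*y + 6; no integer root y with |y| ≤ 4.
  x = 0: f_y(0, y) = 14*y + 5; no integer root y with |y| ≤ 4.
  x = 1: f_y(1, y) = 18*y + 2; no integer root y with |y| ≤ 4.
  x = 2: f_y(2, y) = 22*y - 3; no integer root y with |y| ≤ 4.
  x = 3: f_y(3, y) = 26*y - 10; no integer root y with |y| ≤ 4.
  x = 4: f_y(4, y) = 30*y - 19; no integer root y with |y| ≤ 4.
Only singular point on the grid: (-3, -1).
Classify: substitute x = -3 + u, y = -1 + v and expand: f = -2*u**3 - u**2*v - u**2 + 2*u*v**2 + v**2.
No constant or linear terms (consistent with a singular point). Quadratic part: -u**2 + v**2. Cubic part: -2*u**3 - u**2*v + 2*u*v**2.
The quadratic part v**2 - u**2 = (v − u)(v + u) splits into two distinct linear factors, so there are two distinct tangent lines y − -1 = ±(x − -3) — this is a node (ordinary double point).
Classification: node.


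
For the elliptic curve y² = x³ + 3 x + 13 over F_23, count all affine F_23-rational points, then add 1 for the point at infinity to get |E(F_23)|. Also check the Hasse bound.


Affine points = {(0, 6), (0, 17), (2, 2), (2, 21), (3, 7), (3, 16), (7, 3), (7, 20), (10, 10), (10, 13), (12, 11), (12, 12), (13, 8), (13, 15), (14, 4), (14, 19), (15, 11), (15, 12), (17, 3), (17, 20), (19, 11), (19, 12), (20, 0), (22, 3), (22, 20)}; affine count = 25; |E(F_23)| = 26.

Discriminant check: Δ ∝ 4a³ + 27b² = 4·3³ + 27·13² = 4·27 + 27·169 ≡ 2 (mod 23). Nonzero ⇒ E is nonsingular.
For each x ∈ F_23, compute rhs = x³ + 3·x + 13 mod 23, then count y ∈ F_23 with y² ≡ rhs.
  x = 0: rhs = 13, matching y values: 6, 17 (2 points).
  x = 1: rhs = 17, matching y values: none (0 points).
  x = 2: rhs = 4, matching y values: 2, 21 (2 points).
  x = 3: rhs = 3, matching y values: 7, 16 (2 points).
  x = 4: rhs = 20, matching y values: none (0 points).
  x = 5: rhs = 15, matching y values: none (0 points).
  x = 6: rhs = 17, matching y values: none (0 points).
  x = 7: rhs = 9, matching y values: 3, 20 (2 points).
  x = 8: rhs = 20, matching y values: none (0 points).
  x = 9: rhs = 10, matching y values: none (0 points).
  x = 10: rhs = 8, matching y values: 10, 13 (2 points).
  x = 11: rhs = 20, matching y values: none (0 points).
  x = 12: rhs = 6, matching y values: 11, 12 (2 points).
  x = 13: rhs = 18, matching y values: 8, 15 (2 points).
  x = 14: rhs = 16, matching y values: 4, 19 (2 points).
  x = 15: rhs = 6, matching y values: 11, 12 (2 points).
  x = 16: rhs = 17, matching y values: none (0 points).
  x = 17: rhs = 9, matching y values: 3, 20 (2 points).
  x = 18: rhs = 11, matching y values: none (0 points).
  x = 19: rhs = 6, matching y values: 11, 12 (2 points).
  x = 20: rhs = 0, matching y values: 0 (1 points).
  x = 21: rhs = 22, matching y values: none (0 points).
  x = 22: rhs = 9, matching y values: 3, 20 (2 points).
Total affine count: 25.
Full point count |E(F_23)| = 25 + 1 = 26.
Hasse bound: |26 − (23+1)| = |2| = 2 ≤ 2√23 ≈ 9.5917 ✓.


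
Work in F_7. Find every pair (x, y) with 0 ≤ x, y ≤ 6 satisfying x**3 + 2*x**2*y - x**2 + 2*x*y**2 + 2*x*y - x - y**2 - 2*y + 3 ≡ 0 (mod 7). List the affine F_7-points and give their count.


Affine F_7-points: {(0, 1), (0, 4), (4, 3), (5, 0), (5, 6), (6, 2)}; count = 6.

For each of the 49 pairs (x, y) ∈ F_7², evaluate f(x, y) mod 7. Record the zeros.
  x = 0: [0↦3, 1↦0, 2↦2, 3↦2, 4↦0, 5↦3, 6↦4]  zeros at y ∈ {1, 4}
  x = 1: [0↦2, 1↦5, 2↦3, 3↦3, 4↦5, 5↦2, 6↦1]  zeros at y ∈ ∅
  x = 2: [0↦5, 1↦4, 2↦2, 3↦6, 4↦2, 5↦4, 6↦5]  zeros at y ∈ ∅
  x = 3: [0↦4, 1↦3, 2↦5, 3↦3, 4↦4, 5↦1, 6↦1]  zeros at y ∈ ∅
  x = 4: [0↦5, 1↦1, 2↦4, 3↦0, 4↦3, 5↦6, 6↦2]  zeros at y ∈ {3}
  x = 5: [0↦0, 1↦4, 2↦5, 3↦3, 4↦5, 5↦4, 6↦0]  zeros at y ∈ {0, 6}
  x = 6: [0↦2, 1↦4, 2↦0, 3↦4, 4↦2, 5↦1, 6↦1]  zeros at y ∈ {2}
Collecting zeros: affine points = {(0, 1), (0, 4), (4, 3), (5, 0), (5, 6), (6, 2)}.
Total count |C(F_7)_aff| = 6.


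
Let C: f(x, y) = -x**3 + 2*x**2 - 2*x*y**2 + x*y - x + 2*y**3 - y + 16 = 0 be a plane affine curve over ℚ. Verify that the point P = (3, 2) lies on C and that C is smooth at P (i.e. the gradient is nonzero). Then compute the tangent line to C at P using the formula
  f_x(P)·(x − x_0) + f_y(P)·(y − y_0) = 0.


Tangent line at P: -22*x + 2*y + 62 = 0.

Step 1: f(3, 2) = 0, so P lies on C.
Step 2: partial derivatives
  f_x(x, y) = -3*x**2 + 4*x - 2*y**2 + y - 1, f_y(x, y) = -4*x*y + x + 6*y**2 - 1.
  f_x(P) = -22, f_y(P) = 2 (gradient nonzero, so P is smooth).
Step 3: tangent line at P: -22·(x − 3) + 2·(y − 2) = 0.
Expanding: -22*x + 2*y + 62 = 0.


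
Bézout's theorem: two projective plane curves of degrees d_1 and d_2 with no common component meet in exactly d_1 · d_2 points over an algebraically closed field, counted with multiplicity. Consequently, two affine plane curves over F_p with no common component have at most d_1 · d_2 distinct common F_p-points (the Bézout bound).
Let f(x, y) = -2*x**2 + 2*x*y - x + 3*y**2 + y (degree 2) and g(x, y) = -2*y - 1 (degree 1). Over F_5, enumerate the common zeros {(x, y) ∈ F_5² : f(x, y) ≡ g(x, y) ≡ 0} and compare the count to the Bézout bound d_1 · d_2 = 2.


Common zeros: {(1, 2), (3, 2)}; count = 2; Bézout bound = 2.

deg(f) = 2, deg(g) = 1, so Bézout bound = 2.
Scan x ∈ F_5. For each x, list the y ∈ F_5 with f(x, y) ≡ 0 and those with g(x, y) ≡ 0 (mod 5); the common zeros in that column are the intersection.
  x = 0: f ≡ 0 at y ∈ {0, 3}; g ≡ 0 at y ∈ {2}; common: ∅.
  x = 1: f ≡ 0 at y ∈ {2}; g ≡ 0 at y ∈ {2}; common: {2}.
  x = 2: f ≡ 0 at y ∈ {0}; g ≡ 0 at y ∈ {2}; common: ∅.
  x = 3: f ≡ 0 at y ∈ {2, 4}; g ≡ 0 at y ∈ {2}; common: {2}.
  x = 4: f ≡ 0 at y ∈ ∅; g ≡ 0 at y ∈ {2}; common: ∅.
Collecting: common zeros = {(1, 2), (3, 2)}, so the count is 2.
Comparison with the Bézout bound: 2 ≤ 2 = deg(f)·deg(g), as expected for curves with no common component (the bound is attained).


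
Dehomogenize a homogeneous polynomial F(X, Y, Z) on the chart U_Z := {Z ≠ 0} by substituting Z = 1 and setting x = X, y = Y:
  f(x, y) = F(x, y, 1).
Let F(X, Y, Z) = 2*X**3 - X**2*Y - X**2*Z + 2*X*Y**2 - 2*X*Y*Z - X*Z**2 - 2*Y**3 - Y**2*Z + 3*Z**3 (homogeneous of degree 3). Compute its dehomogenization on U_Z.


f(x, y) = 2*x**3 - x**2*y - x**2 + 2*x*y**2 - 2*x*y - x - 2*y**3 - y**2 + 3

On U_Z we set Z = 1. Each monomial c·X^i·Y^j·Z^k in F becomes c·x^i·y^j·1^k = c·x^i·y^j.
Substituting Z = 1: F(X, Y, 1) = 2*x**3 - x**2*y - x**2 + 2*x*y**2 - 2*x*y - x - 2*y**3 - y**2 + 3.
Note: deg(f) ≤ deg(F) = 3; strict inequality happens when F is divisible by Z (lost terms).


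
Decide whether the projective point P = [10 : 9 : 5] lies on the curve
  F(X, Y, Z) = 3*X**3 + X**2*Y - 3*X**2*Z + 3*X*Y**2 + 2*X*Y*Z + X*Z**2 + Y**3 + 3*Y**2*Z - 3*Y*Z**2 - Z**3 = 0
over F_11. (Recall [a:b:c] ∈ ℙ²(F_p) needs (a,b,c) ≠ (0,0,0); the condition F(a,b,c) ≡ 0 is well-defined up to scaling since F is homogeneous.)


F(10,9,5) ≡ 7 (mod 11); P is NOT on the curve.

Evaluate F(10, 9, 5) term-by-term (mod 11).
  3*X**3 ↦ 3·1000·1·1 = 3000
  X**2*Y ↦ 1·100·9·1 = 900
  -3*X**2*Z ↦ -3·100·1·5 = -1500
  3*X*Y**2 ↦ 3·10·81·1 = 2430
  2*X*Y*Z ↦ 2·10·9·5 = 900
  X*Z**2 ↦ 1·10·1·25 = 250
  Y**3 ↦ 1·1·729·1 = 729
  3*Y**2*Z ↦ 3·1·81·5 = 1215
  -3*Y*Z**2 ↦ -3·1·9·25 = -675
  -Z**3 ↦ -1·1·1·125 = -125
Sum: F(10, 9, 5) = (3000) + (900) + (-1500) + (2430) + (900) + (250) + (729) + (1215) + (-675) + (-125) = 7124.
Reducing mod 11: 7124 ≡ 7 (mod 11).
Since F(a, b, c) ≡ 7 ≠ 0 (mod 11), P does NOT lie on the curve.


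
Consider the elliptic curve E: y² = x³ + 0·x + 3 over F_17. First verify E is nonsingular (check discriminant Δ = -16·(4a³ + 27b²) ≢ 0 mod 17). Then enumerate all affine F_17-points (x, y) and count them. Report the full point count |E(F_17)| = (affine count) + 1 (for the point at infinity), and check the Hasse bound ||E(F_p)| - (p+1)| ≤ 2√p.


Affine points = {(1, 2), (1, 15), (3, 8), (3, 9), (4, 4), (4, 13), (5, 3), (5, 14), (6, 7), (6, 10), (9, 1), (9, 16), (10, 0), (11, 5), (11, 12), (16, 6), (16, 11)}; affine count = 17; |E(F_17)| = 18.

Discriminant check: Δ ∝ 4a³ + 27b² = 4·0³ + 27·3² = 4·0 + 27·9 ≡ 5 (mod 17). Nonzero ⇒ E is nonsingular.
For each x ∈ F_17, compute rhs = x³ + 0·x + 3 mod 17, then count y ∈ F_17 with y² ≡ rhs.
  x = 0: rhs = 3, matching y values: none (0 points).
  x = 1: rhs = 4, matching y values: 2, 15 (2 points).
  x = 2: rhs = 11, matching y values: none (0 points).
  x = 3: rhs = 13, matching y values: 8, 9 (2 points).
  x = 4: rhs = 16, matching y values: 4, 13 (2 points).
  x = 5: rhs = 9, matching y values: 3, 14 (2 points).
  x = 6: rhs = 15, matching y values: 7, 10 (2 points).
  x = 7: rhs = 6, matching y values: none (0 points).
  x = 8: rhs = 5, matching y values: none (0 points).
  x = 9: rhs = 1, matching y values: 1, 16 (2 points).
  x = 10: rhs = 0, matching y values: 0 (1 points).
  x = 11: rhs = 8, matching y values: 5, 12 (2 points).
  x = 12: rhs = 14, matching y values: none (0 points).
  x = 13: rhs = 7, matching y values: none (0 points).
  x = 14: rhs = 10, matching y values: none (0 points).
  x = 15: rhs = 12, matching y values: none (0 points).
  x = 16: rhs = 2, matching y values: 6, 11 (2 points).
Total affine count: 17.
Full point count |E(F_17)| = 17 + 1 = 18.
Hasse bound: |18 − (17+1)| = |0| = 0 ≤ 2√17 ≈ 8.2462 ✓.


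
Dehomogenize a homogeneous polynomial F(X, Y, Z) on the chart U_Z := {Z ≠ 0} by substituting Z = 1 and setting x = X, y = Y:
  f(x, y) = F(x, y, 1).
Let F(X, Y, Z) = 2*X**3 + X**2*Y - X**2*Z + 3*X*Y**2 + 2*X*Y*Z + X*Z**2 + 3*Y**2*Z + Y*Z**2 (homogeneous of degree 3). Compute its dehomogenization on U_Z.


f(x, y) = 2*x**3 + x**2*y - x**2 + 3*x*y**2 + 2*x*y + x + 3*y**2 + y

On U_Z we set Z = 1. Each monomial c·X^i·Y^j·Z^k in F becomes c·x^i·y^j·1^k = c·x^i·y^j.
Substituting Z = 1: F(X, Y, 1) = 2*x**3 + x**2*y - x**2 + 3*x*y**2 + 2*x*y + x + 3*y**2 + y.
Note: deg(f) ≤ deg(F) = 3; strict inequality happens when F is divisible by Z (lost terms).


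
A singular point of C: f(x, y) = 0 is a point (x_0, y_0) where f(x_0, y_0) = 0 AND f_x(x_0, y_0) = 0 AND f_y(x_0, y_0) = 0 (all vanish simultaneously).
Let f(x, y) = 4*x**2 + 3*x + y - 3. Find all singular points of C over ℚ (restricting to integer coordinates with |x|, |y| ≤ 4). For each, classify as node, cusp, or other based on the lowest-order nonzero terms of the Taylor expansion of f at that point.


No singular points in the scanned grid; C is smooth there.

Compute partial derivatives:
  f_x = 8*x + 3.
  f_y = 1.
f_y = 1 is a nonzero constant, so f_y never vanishes: no point (x, y) can satisfy f = f_x = f_y = 0. In particular no (x, y) ∈ {−4, ..., 4}² is singular; the curve is smooth.


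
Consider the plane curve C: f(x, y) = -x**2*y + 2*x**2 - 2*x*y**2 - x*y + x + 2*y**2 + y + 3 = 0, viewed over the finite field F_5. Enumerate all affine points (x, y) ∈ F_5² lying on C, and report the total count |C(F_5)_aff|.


Affine F_5-points: {(1, 1), (2, 2), (2, 3), (3, 3)}; count = 4.

For each of the 25 pairs (x, y) ∈ F_5², evaluate f(x, y) mod 5. Record the zeros.
  x = 0: [0↦3, 1↦1, 2↦3, 3↦4, 4↦4]  zeros at y ∈ ∅
  x = 1: [0↦1, 1↦0, 2↦4, 3↦3, 4↦2]  zeros at y ∈ {1}
  x = 2: [0↦3, 1↦1, 2↦0, 3↦0, 4↦1]  zeros at y ∈ {2, 3}
  x = 3: [0↦4, 1↦4, 2↦1, 3↦0, 4↦1]  zeros at y ∈ {3}
  x = 4: [0↦4, 1↦4, 2↦2, 3↦3, 4↦2]  zeros at y ∈ ∅
Collecting zeros: affine points = {(1, 1), (2, 2), (2, 3), (3, 3)}.
Total count |C(F_5)_aff| = 4.


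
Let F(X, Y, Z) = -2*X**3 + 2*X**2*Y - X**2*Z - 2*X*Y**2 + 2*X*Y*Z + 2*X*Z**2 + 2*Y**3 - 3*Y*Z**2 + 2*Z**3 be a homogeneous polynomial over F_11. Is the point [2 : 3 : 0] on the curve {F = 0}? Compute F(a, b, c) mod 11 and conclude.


F(2,3,0) ≡ 4 (mod 11); P is NOT on the curve.

Evaluate F(2, 3, 0) term-by-term (mod 11).
  -2*X**3 ↦ -2·8·1·1 = -16
  2*X**2*Y ↦ 2·4·3·1 = 24
  -X**2*Z ↦ -1·4·1·0 = 0
  -2*X*Y**2 ↦ -2·2·9·1 = -36
  2*X*Y*Z ↦ 2·2·3·0 = 0
  2*X*Z**2 ↦ 2·2·1·0 = 0
  2*Y**3 ↦ 2·1·27·1 = 54
  -3*Y*Z**2 ↦ -3·1·3·0 = 0
  2*Z**3 ↦ 2·1·1·0 = 0
Sum: F(2, 3, 0) = (-16) + (24) + (0) + (-36) + (0) + (0) + (54) + (0) + (0) = 26.
Reducing mod 11: 26 ≡ 4 (mod 11).
Since F(a, b, c) ≡ 4 ≠ 0 (mod 11), P does NOT lie on the curve.


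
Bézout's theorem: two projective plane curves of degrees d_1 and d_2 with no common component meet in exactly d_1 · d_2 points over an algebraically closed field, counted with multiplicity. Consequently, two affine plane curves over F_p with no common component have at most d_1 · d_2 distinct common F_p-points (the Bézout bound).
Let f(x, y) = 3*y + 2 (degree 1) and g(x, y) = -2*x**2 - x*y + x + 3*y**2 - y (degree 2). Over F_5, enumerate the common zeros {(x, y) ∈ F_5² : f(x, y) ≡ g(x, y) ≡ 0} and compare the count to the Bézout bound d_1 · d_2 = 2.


Common zeros: {(1, 1), (4, 1)}; count = 2; Bézout bound = 2.

deg(f) = 1, deg(g) = 2, so Bézout bound = 2.
Scan x ∈ F_5. For each x, list the y ∈ F_5 with f(x, y) ≡ 0 and those with g(x, y) ≡ 0 (mod 5); the common zeros in that column are the intersection.
  x = 0: f ≡ 0 at y ∈ {1}; g ≡ 0 at y ∈ {0, 2}; common: ∅.
  x = 1: f ≡ 0 at y ∈ {1}; g ≡ 0 at y ∈ {1, 3}; common: {1}.
  x = 2: f ≡ 0 at y ∈ {1}; g ≡ 0 at y ∈ {2, 4}; common: ∅.
  x = 3: f ≡ 0 at y ∈ {1}; g ≡ 0 at y ∈ {0, 3}; common: ∅.
  x = 4: f ≡ 0 at y ∈ {1}; g ≡ 0 at y ∈ {1, 4}; common: {1}.
Collecting: common zeros = {(1, 1), (4, 1)}, so the count is 2.
Comparison with the Bézout bound: 2 ≤ 2 = deg(f)·deg(g), as expected for curves with no common component (the bound is attained).


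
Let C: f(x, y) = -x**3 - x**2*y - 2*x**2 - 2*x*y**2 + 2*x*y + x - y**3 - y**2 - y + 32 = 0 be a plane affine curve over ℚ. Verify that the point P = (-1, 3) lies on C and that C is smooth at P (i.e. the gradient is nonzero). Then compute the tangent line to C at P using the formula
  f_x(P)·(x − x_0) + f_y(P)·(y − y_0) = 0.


Tangent line at P: -4*x - 25*y + 71 = 0.

Step 1: f(-1, 3) = 0, so P lies on C.
Step 2: partial derivatives
  f_x(x, y) = -3*x**2 - 2*x*y - 4*x - 2*y**2 + 2*y + 1, f_y(x, y) = -x**2 - 4*x*y + 2*x - 3*y**2 - 2*y - 1.
  f_x(P) = -4, f_y(P) = -25 (gradient nonzero, so P is smooth).
Step 3: tangent line at P: -4·(x − -1) + -25·(y − 3) = 0.
Expanding: -4*x - 25*y + 71 = 0.


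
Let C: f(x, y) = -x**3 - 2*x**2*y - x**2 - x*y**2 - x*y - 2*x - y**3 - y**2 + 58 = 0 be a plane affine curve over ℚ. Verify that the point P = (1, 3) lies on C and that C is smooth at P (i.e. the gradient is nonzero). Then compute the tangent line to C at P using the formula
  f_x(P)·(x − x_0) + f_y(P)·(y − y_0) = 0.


Tangent line at P: -31*x - 42*y + 157 = 0.

Step 1: f(1, 3) = 0, so P lies on C.
Step 2: partial derivatives
  f_x(x, y) = -3*x**2 - 4*x*y - 2*x - y**2 - y - 2, f_y(x, y) = -2*x**2 - 2*x*y - x - 3*y**2 - 2*y.
  f_x(P) = -31, f_y(P) = -42 (gradient nonzero, so P is smooth).
Step 3: tangent line at P: -31·(x − 1) + -42·(y − 3) = 0.
Expanding: -31*x - 42*y + 157 = 0.


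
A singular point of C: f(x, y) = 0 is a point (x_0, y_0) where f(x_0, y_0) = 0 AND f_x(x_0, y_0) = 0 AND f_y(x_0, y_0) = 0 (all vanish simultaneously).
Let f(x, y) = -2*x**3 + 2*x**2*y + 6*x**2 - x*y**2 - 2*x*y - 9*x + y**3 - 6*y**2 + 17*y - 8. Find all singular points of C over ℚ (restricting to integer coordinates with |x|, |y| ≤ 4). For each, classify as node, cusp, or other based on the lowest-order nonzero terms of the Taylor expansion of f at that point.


Singular points: {(2, 3)}; classification: cusp.

Compute partial derivatives:
  f_x = -6*x**2 + 4*x*y + 12*x - y**2 - 2*y - 9.
  f_y = 2*x**2 - 2*x*y - 2*x + 3*y**2 - 12*y + 17.
Scan x_0 ∈ {−4, ..., 4}. For each x_0, f_y(x_0, y) is a polynomial in y; find its integer roots y ∈ {−4, ..., 4}, then test f_x and f at those candidates.
  x = -4: f_y(-4, y) = 3*y**2 - 4*y + 57; no integer root y with |y| ≤ 4.
  x = -3: f_y(-3, y) = 3*y**2 - 6*y + 41; no integer root y with |y| ≤ 4.
  x = -2: f_y(-2, y) = 3*y**2 - 8*y + 29; no integer root y with |y| ≤ 4.
  x = -1: f_y(-1, y) = 3*y**2 - 10*y + 21; no integer root y with |y| ≤ 4.
  x = 0: f_y(0, y) = 3*y**2 - 12*y + 17; no integer root y with |y| ≤ 4.
  x = 1: f_y(1, y) = 3*y**2 - 14*y + 17; no integer root y with |y| ≤ 4.
  x = 2: f_y(2, y) = 3*y**2 - 16*y + 21; vanishes at y ∈ {3}. (2, 3): f_x = 0, f = 0 — SINGULAR.
  x = 3: f_y(3, y) = 3*y**2 - 18*y + 29; no integer root y with |y| ≤ 4.
  x = 4: f_y(4, y) = 3*y**2 - 20*y + 41; no integer root y with |y| ≤ 4.
Only singular point on the grid: (2, 3).
Classify: substitute x = 2 + u, y = 3 + v and expand: f = -2*u**3 + 2*u**2*v - u*v**2 + v**3 + v**2.
No constant or linear terms (consistent with a singular point). Quadratic part: v**2. Cubic part: -2*u**3 + 2*u**2*v - u*v**2 + v**3.
The quadratic part v**2 is a perfect square, so there is a single (double) tangent line v = 0, i.e. y = 3. Restricting the cubic part to that line (v = 0) leaves -2*u**3 ≠ 0, so f is not divisible by v and the branch is v² ≈ 2*u**3 to lowest order — this is a cusp.
Classification: cusp.


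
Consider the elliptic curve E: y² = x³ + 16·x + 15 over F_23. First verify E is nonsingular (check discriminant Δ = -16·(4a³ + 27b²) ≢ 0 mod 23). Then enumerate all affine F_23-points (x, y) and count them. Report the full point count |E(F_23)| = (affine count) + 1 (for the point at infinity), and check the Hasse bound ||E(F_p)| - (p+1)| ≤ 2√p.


Affine points = {(1, 3), (1, 20), (2, 3), (2, 20), (5, 6), (5, 17), (10, 5), (10, 18), (11, 2), (11, 21), (12, 7), (12, 16), (14, 4), (14, 19), (17, 5), (17, 18), (19, 5), (19, 18), (20, 3), (20, 20)}; affine count = 20; |E(F_23)| = 21.

Discriminant check: Δ ∝ 4a³ + 27b² = 4·16³ + 27·15² = 4·4096 + 27·225 ≡ 11 (mod 23). Nonzero ⇒ E is nonsingular.
For each x ∈ F_23, compute rhs = x³ + 16·x + 15 mod 23, then count y ∈ F_23 with y² ≡ rhs.
  x = 0: rhs = 15, matching y values: none (0 points).
  x = 1: rhs = 9, matching y values: 3, 20 (2 points).
  x = 2: rhs = 9, matching y values: 3, 20 (2 points).
  x = 3: rhs = 21, matching y values: none (0 points).
  x = 4: rhs = 5, matching y values: none (0 points).
  x = 5: rhs = 13, matching y values: 6, 17 (2 points).
  x = 6: rhs = 5, matching y values: none (0 points).
  x = 7: rhs = 10, matching y values: none (0 points).
  x = 8: rhs = 11, matching y values: none (0 points).
  x = 9: rhs = 14, matching y values: none (0 points).
  x = 10: rhs = 2, matching y values: 5, 18 (2 points).
  x = 11: rhs = 4, matching y values: 2, 21 (2 points).
  x = 12: rhs = 3, matching y values: 7, 16 (2 points).
  x = 13: rhs = 5, matching y values: none (0 points).
  x = 14: rhs = 16, matching y values: 4, 19 (2 points).
  x = 15: rhs = 19, matching y values: none (0 points).
  x = 16: rhs = 20, matching y values: none (0 points).
  x = 17: rhs = 2, matching y values: 5, 18 (2 points).
  x = 18: rhs = 17, matching y values: none (0 points).
  x = 19: rhs = 2, matching y values: 5, 18 (2 points).
  x = 20: rhs = 9, matching y values: 3, 20 (2 points).
  x = 21: rhs = 21, matching y values: none (0 points).
  x = 22: rhs = 21, matching y values: none (0 points).
Total affine count: 20.
Full point count |E(F_23)| = 20 + 1 = 21.
Hasse bound: |21 − (23+1)| = |-3| = 3 ≤ 2√23 ≈ 9.5917 ✓.


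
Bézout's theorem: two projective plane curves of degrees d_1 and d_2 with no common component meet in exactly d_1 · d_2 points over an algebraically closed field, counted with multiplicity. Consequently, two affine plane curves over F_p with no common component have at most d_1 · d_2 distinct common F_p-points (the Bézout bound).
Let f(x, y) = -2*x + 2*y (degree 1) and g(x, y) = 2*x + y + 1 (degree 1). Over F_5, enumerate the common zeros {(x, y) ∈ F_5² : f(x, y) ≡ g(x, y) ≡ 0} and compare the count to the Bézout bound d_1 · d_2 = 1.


Common zeros: {(3, 3)}; count = 1; Bézout bound = 1.

deg(f) = 1, deg(g) = 1, so Bézout bound = 1.
Scan x ∈ F_5. For each x, list the y ∈ F_5 with f(x, y) ≡ 0 and those with g(x, y) ≡ 0 (mod 5); the common zeros in that column are the intersection.
  x = 0: f ≡ 0 at y ∈ {0}; g ≡ 0 at y ∈ {4}; common: ∅.
  x = 1: f ≡ 0 at y ∈ {1}; g ≡ 0 at y ∈ {2}; common: ∅.
  x = 2: f ≡ 0 at y ∈ {2}; g ≡ 0 at y ∈ {0}; common: ∅.
  x = 3: f ≡ 0 at y ∈ {3}; g ≡ 0 at y ∈ {3}; common: {3}.
  x = 4: f ≡ 0 at y ∈ {4}; g ≡ 0 at y ∈ {1}; common: ∅.
Collecting: common zeros = {(3, 3)}, so the count is 1.
Comparison with the Bézout bound: 1 ≤ 1 = deg(f)·deg(g), as expected for curves with no common component (the bound is attained).


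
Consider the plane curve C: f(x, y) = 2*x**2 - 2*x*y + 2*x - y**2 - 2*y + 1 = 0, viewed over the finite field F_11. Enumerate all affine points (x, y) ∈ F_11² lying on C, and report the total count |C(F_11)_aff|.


Affine F_11-points: {(1, 1), (1, 6), (2, 8), (4, 6), (5, 2), (5, 8), (7, 2), (7, 4), (10, 1), (10, 10)}; count = 10.

For each of the 121 pairs (x, y) ∈ F_11², evaluate f(x, y) mod 11. Record the zeros.
  x = 0: [0↦1, 1↦9, 2↦4, 3↦8, 4↦10, 5↦10, 6↦8, 7↦4, 8↦9, 9↦1, 10↦2]  zeros at y ∈ ∅
  x = 1: [0↦5, 1↦0, 2↦4, 3↦6, 4↦6, 5↦4, 6↦0, 7↦5, 8↦8, 9↦9, 10↦8]  zeros at y ∈ {1, 6}
  x = 2: [0↦2, 1↦6, 2↦8, 3↦8, 4↦6, 5↦2, 6↦7, 7↦10, 8↦0, 9↦10, 10↦7]  zeros at y ∈ {8}
  x = 3: [0↦3, 1↦5, 2↦5, 3↦3, 4↦10, 5↦4, 6↦7, 7↦8, 8↦7, 9↦4, 10↦10]  zeros at y ∈ ∅
  x = 4: [0↦8, 1↦8, 2↦6, 3↦2, 4↦7, 5↦10, 6↦0, 7↦10, 8↦7, 9↦2, 10↦6]  zeros at y ∈ {6}
  x = 5: [0↦6, 1↦4, 2↦0, 3↦5, 4↦8, 5↦9, 6↦8, 7↦5, 8↦0, 9↦4, 10↦6]  zeros at y ∈ {2, 8}
  x = 6: [0↦8, 1↦4, 2↦9, 3↦1, 4↦2, 5↦1, 6↦9, 7↦4, 8↦8, 9↦10, 10↦10]  zeros at y ∈ ∅
  x = 7: [0↦3, 1↦8, 2↦0, 3↦1, 4↦0, 5↦8, 6↦3, 7↦7, 8↦9, 9↦9, 10↦7]  zeros at y ∈ {2, 4}
  x = 8: [0↦2, 1↦5, 2↦6, 3↦5, 4↦2, 5↦8, 6↦1, 7↦3, 8↦3, 9↦1, 10↦8]  zeros at y ∈ ∅
  x = 9: [0↦5, 1↦6, 2↦5, 3↦2, 4↦8, 5↦1, 6↦3, 7↦3, 8↦1, 9↦8, 10↦2]  zeros at y ∈ ∅
  x = 10: [0↦1, 1↦0, 2↦8, 3↦3, 4↦7, 5↦9, 6↦9, 7↦7, 8↦3, 9↦8, 10↦0]  zeros at y ∈ {1, 10}
Collecting zeros: affine points = {(1, 1), (1, 6), (2, 8), (4, 6), (5, 2), (5, 8), (7, 2), (7, 4), (10, 1), (10, 10)}.
Total count |C(F_11)_aff| = 10.


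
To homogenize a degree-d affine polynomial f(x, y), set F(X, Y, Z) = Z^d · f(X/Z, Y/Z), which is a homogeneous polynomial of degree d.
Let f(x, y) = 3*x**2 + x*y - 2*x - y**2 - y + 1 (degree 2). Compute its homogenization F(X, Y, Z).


F(X, Y, Z) = 3*X**2 + X*Y - 2*X*Z - Y**2 - Y*Z + Z**2

deg(f) = 2.
Substitute x = X/Z, y = Y/Z into f, then multiply by Z^2.
  monomial 3·x^2·y^0 ↦ 3·X^2·Y^0·Z^0.
  monomial 1·x^1·y^1 ↦ 1·X^1·Y^1·Z^0.
  monomial -2·x^1·y^0 ↦ -2·X^1·Y^0·Z^1.
  monomial -1·x^0·y^2 ↦ -1·X^0·Y^2·Z^0.
  monomial -1·x^0·y^1 ↦ -1·X^0·Y^1·Z^1.
  monomial 1·x^0·y^0 ↦ 1·X^0·Y^0·Z^2.
Collecting: F(X, Y, Z) = 3*X**2 + X*Y - 2*X*Z - Y**2 - Y*Z + Z**2.


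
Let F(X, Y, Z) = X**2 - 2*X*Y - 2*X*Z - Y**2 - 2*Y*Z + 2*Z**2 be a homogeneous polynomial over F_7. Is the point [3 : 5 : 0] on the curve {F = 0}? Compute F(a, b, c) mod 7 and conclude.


F(3,5,0) ≡ 3 (mod 7); P is NOT on the curve.

Evaluate F(3, 5, 0) term-by-term (mod 7).
  X**2 ↦ 1·9·1·1 = 9
  -2*X*Y ↦ -2·3·5·1 = -30
  -2*X*Z ↦ -2·3·1·0 = 0
  -Y**2 ↦ -1·1·25·1 = -25
  -2*Y*Z ↦ -2·1·5·0 = 0
  2*Z**2 ↦ 2·1·1·0 = 0
Sum: F(3, 5, 0) = (9) + (-30) + (0) + (-25) + (0) + (0) = -46.
Reducing mod 7: -46 ≡ 3 (mod 7).
Since F(a, b, c) ≡ 3 ≠ 0 (mod 7), P does NOT lie on the curve.


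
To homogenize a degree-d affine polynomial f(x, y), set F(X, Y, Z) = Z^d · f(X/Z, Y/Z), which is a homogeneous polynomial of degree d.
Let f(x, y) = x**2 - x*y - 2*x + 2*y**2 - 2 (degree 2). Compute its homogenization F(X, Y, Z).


F(X, Y, Z) = X**2 - X*Y - 2*X*Z + 2*Y**2 - 2*Z**2

deg(f) = 2.
Substitute x = X/Z, y = Y/Z into f, then multiply by Z^2.
  monomial 1·x^2·y^0 ↦ 1·X^2·Y^0·Z^0.
  monomial -1·x^1·y^1 ↦ -1·X^1·Y^1·Z^0.
  monomial -2·x^1·y^0 ↦ -2·X^1·Y^0·Z^1.
  monomial 2·x^0·y^2 ↦ 2·X^0·Y^2·Z^0.
  monomial -2·x^0·y^0 ↦ -2·X^0·Y^0·Z^2.
Collecting: F(X, Y, Z) = X**2 - X*Y - 2*X*Z + 2*Y**2 - 2*Z**2.


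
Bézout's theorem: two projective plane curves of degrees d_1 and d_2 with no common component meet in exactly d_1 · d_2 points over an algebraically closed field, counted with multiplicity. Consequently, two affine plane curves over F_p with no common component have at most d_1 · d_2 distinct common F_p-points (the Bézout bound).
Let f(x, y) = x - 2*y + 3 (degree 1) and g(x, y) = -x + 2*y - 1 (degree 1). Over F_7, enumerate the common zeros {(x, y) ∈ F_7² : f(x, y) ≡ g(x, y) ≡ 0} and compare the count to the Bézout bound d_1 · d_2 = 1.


Common zeros: ∅; count = 0; Bézout bound = 1.

deg(f) = 1, deg(g) = 1, so Bézout bound = 1.
Scan x ∈ F_7. For each x, list the y ∈ F_7 with f(x, y) ≡ 0 and those with g(x, y) ≡ 0 (mod 7); the common zeros in that column are the intersection.
  x = 0: f ≡ 0 at y ∈ {5}; g ≡ 0 at y ∈ {4}; common: ∅.
  x = 1: f ≡ 0 at y ∈ {2}; g ≡ 0 at y ∈ {1}; common: ∅.
  x = 2: f ≡ 0 at y ∈ {6}; g ≡ 0 at y ∈ {5}; common: ∅.
  x = 3: f ≡ 0 at y ∈ {3}; g ≡ 0 at y ∈ {2}; common: ∅.
  x = 4: f ≡ 0 at y ∈ {0}; g ≡ 0 at y ∈ {6}; common: ∅.
  x = 5: f ≡ 0 at y ∈ {4}; g ≡ 0 at y ∈ {3}; common: ∅.
  x = 6: f ≡ 0 at y ∈ {1}; g ≡ 0 at y ∈ {0}; common: ∅.
Collecting: common zeros = ∅, so the count is 0.
Comparison with the Bézout bound: 0 ≤ 1 = deg(f)·deg(g), as expected for curves with no common component (the affine F_7-count falls short of the bound because intersections may lie at infinity, over extension fields, or carry multiplicity).


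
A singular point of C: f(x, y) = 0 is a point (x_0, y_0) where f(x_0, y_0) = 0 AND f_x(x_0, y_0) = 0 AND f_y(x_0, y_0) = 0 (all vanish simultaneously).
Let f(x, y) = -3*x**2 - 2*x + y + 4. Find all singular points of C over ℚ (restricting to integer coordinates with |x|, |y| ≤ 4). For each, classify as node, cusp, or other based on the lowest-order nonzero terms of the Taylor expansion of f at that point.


No singular points in the scanned grid; C is smooth there.

Compute partial derivatives:
  f_x = -6*x - 2.
  f_y = 1.
f_y = 1 is a nonzero constant, so f_y never vanishes: no point (x, y) can satisfy f = f_x = f_y = 0. In particular no (x, y) ∈ {−4, ..., 4}² is singular; the curve is smooth.


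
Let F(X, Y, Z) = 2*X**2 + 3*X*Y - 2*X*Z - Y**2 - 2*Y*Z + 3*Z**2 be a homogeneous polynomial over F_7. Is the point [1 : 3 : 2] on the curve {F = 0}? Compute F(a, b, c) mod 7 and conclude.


F(1,3,2) ≡ 5 (mod 7); P is NOT on the curve.

Evaluate F(1, 3, 2) term-by-term (mod 7).
  2*X**2 ↦ 2·1·1·1 = 2
  3*X*Y ↦ 3·1·3·1 = 9
  -2*X*Z ↦ -2·1·1·2 = -4
  -Y**2 ↦ -1·1·9·1 = -9
  -2*Y*Z ↦ -2·1·3·2 = -12
  3*Z**2 ↦ 3·1·1·4 = 12
Sum: F(1, 3, 2) = (2) + (9) + (-4) + (-9) + (-12) + (12) = -2.
Reducing mod 7: -2 ≡ 5 (mod 7).
Since F(a, b, c) ≡ 5 ≠ 0 (mod 7), P does NOT lie on the curve.


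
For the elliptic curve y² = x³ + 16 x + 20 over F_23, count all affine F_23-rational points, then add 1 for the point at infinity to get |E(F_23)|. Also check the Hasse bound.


Affine points = {(3, 7), (3, 16), (5, 8), (5, 15), (8, 4), (8, 19), (11, 3), (11, 20), (12, 10), (12, 13), (15, 1), (15, 22), (16, 5), (16, 18), (21, 7), (21, 16), (22, 7), (22, 16)}; affine count = 18; |E(F_23)| = 19.

Discriminant check: Δ ∝ 4a³ + 27b² = 4·16³ + 27·20² = 4·4096 + 27·400 ≡ 21 (mod 23). Nonzero ⇒ E is nonsingular.
For each x ∈ F_23, compute rhs = x³ + 16·x + 20 mod 23, then count y ∈ F_23 with y² ≡ rhs.
  x = 0: rhs = 20, matching y values: none (0 points).
  x = 1: rhs = 14, matching y values: none (0 points).
  x = 2: rhs = 14, matching y values: none (0 points).
  x = 3: rhs = 3, matching y values: 7, 16 (2 points).
  x = 4: rhs = 10, matching y values: none (0 points).
  x = 5: rhs = 18, matching y values: 8, 15 (2 points).
  x = 6: rhs = 10, matching y values: none (0 points).
  x = 7: rhs = 15, matching y values: none (0 points).
  x = 8: rhs = 16, matching y values: 4, 19 (2 points).
  x = 9: rhs = 19, matching y values: none (0 points).
  x = 10: rhs = 7, matching y values: none (0 points).
  x = 11: rhs = 9, matching y values: 3, 20 (2 points).
  x = 12: rhs = 8, matching y values: 10, 13 (2 points).
  x = 13: rhs = 10, matching y values: none (0 points).
  x = 14: rhs = 21, matching y values: none (0 points).
  x = 15: rhs = 1, matching y values: 1, 22 (2 points).
  x = 16: rhs = 2, matching y values: 5, 18 (2 points).
  x = 17: rhs = 7, matching y values: none (0 points).
  x = 18: rhs = 22, matching y values: none (0 points).
  x = 19: rhs = 7, matching y values: none (0 points).
  x = 20: rhs = 14, matching y values: none (0 points).
  x = 21: rhs = 3, matching y values: 7, 16 (2 points).
  x = 22: rhs = 3, matching y values: 7, 16 (2 points).
Total affine count: 18.
Full point count |E(F_23)| = 18 + 1 = 19.
Hasse bound: |19 − (23+1)| = |-5| = 5 ≤ 2√23 ≈ 9.5917 ✓.


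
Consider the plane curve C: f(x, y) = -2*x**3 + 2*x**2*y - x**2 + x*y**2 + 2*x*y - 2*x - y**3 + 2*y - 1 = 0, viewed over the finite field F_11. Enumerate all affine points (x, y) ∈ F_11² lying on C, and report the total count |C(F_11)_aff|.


Affine F_11-points: {(0, 1), (0, 3), (0, 7), (1, 1), (2, 8), (3, 6), (5, 0), (5, 1), (5, 4), (9, 2), (10, 10)}; count = 11.

For each of the 121 pairs (x, y) ∈ F_11², evaluate f(x, y) mod 11. Record the zeros.
  x = 0: [0↦10, 1↦0, 2↦6, 3↦0, 4↦9, 5↦5, 6↦4, 7↦0, 8↦9, 9↦3, 10↦9]  zeros at y ∈ {1, 3, 7}
  x = 1: [0↦5, 1↦0, 2↦2, 3↦5, 4↦3, 5↦1, 6↦4, 7↦6, 8↦1, 9↦5, 10↦1]  zeros at y ∈ {1}
  x = 2: [0↦8, 1↦1, 2↦3, 3↦8, 4↦10, 5↦3, 6↦3, 7↦4, 8↦0, 9↦7, 10↦8]  zeros at y ∈ {8}
  x = 3: [0↦7, 1↦2, 2↦8, 3↦8, 4↦7, 5↦10, 6↦0, 7↦4, 8↦5, 9↦8, 10↦7]  zeros at y ∈ {6}
  x = 4: [0↦1, 1↦2, 2↦5, 3↦4, 4↦4, 5↦10, 6↦5, 7↦5, 8↦4, 9↦7, 10↦8]  zeros at y ∈ ∅
  x = 5: [0↦0, 1↦0, 2↦4, 3↦6, 4↦0, 5↦2, 6↦6, 7↦6, 8↦7, 9↦3, 10↦10]  zeros at y ∈ {0, 1, 4}
  x = 6: [0↦3, 1↦6, 2↦4, 3↦2, 4↦5, 5↦7, 6↦2, 7↦6, 8↦2, 9↦6, 10↦1]  zeros at y ∈ ∅
  x = 7: [0↦9, 1↦8, 2↦4, 3↦2, 4↦7, 5↦2, 6↦3, 7↦4, 8↦10, 9↦4, 10↦2]  zeros at y ∈ ∅
  x = 8: [0↦6, 1↦5, 2↦3, 3↦5, 4↦5, 5↦8, 6↦8, 7↦10, 8↦8, 9↦7, 10↦1]  zeros at y ∈ ∅
  x = 9: [0↦4, 1↦7, 2↦0, 3↦10, 4↦9, 5↦2, 6↦5, 7↦1, 8↦6, 9↦3, 10↦8]  zeros at y ∈ {2}
  x = 10: [0↦2, 1↦2, 2↦5, 3↦5, 4↦7, 5↦5, 6↦4, 7↦9, 8↦3, 9↦2, 10↦0]  zeros at y ∈ {10}
Collecting zeros: affine points = {(0, 1), (0, 3), (0, 7), (1, 1), (2, 8), (3, 6), (5, 0), (5, 1), (5, 4), (9, 2), (10, 10)}.
Total count |C(F_11)_aff| = 11.


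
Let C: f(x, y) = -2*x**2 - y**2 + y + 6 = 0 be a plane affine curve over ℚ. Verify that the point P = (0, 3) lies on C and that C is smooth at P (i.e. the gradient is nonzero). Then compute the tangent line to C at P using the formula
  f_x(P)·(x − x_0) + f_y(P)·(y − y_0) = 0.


Tangent line at P: 15 - 5*y = 0.

Step 1: f(0, 3) = 0, so P lies on C.
Step 2: partial derivatives
  f_x(x, y) = -4*x, f_y(x, y) = 1 - 2*y.
  f_x(P) = 0, f_y(P) = -5 (gradient nonzero, so P is smooth).
Step 3: tangent line at P: 0·(x − 0) + -5·(y − 3) = 0.
Expanding: 15 - 5*y = 0.


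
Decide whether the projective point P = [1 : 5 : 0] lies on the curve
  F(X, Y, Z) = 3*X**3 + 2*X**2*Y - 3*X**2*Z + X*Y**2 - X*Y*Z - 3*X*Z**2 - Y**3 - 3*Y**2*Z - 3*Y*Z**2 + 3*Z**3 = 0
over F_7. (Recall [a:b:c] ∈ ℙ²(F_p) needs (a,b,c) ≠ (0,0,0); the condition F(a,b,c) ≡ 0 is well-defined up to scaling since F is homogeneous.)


F(1,5,0) ≡ 4 (mod 7); P is NOT on the curve.

Evaluate F(1, 5, 0) term-by-term (mod 7).
  3*X**3 ↦ 3·1·1·1 = 3
  2*X**2*Y ↦ 2·1·5·1 = 10
  -3*X**2*Z ↦ -3·1·1·0 = 0
  X*Y**2 ↦ 1·1·25·1 = 25
  -X*Y*Z ↦ -1·1·5·0 = 0
  -3*X*Z**2 ↦ -3·1·1·0 = 0
  -Y**3 ↦ -1·1·125·1 = -125
  -3*Y**2*Z ↦ -3·1·25·0 = 0
  -3*Y*Z**2 ↦ -3·1·5·0 = 0
  3*Z**3 ↦ 3·1·1·0 = 0
Sum: F(1, 5, 0) = (3) + (10) + (0) + (25) + (0) + (0) + (-125) + (0) + (0) + (0) = -87.
Reducing mod 7: -87 ≡ 4 (mod 7).
Since F(a, b, c) ≡ 4 ≠ 0 (mod 7), P does NOT lie on the curve.


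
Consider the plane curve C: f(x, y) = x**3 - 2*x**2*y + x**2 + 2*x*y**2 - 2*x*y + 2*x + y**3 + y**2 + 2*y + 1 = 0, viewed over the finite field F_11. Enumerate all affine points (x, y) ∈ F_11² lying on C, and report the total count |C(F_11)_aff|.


Affine F_11-points: {(0, 7), (1, 8), (2, 4), (5, 8), (6, 4), (6, 7), (6, 9), (7, 0), (7, 7), (8, 2), (9, 1), (9, 5), (9, 8), (10, 4)}; count = 14.

For each of the 121 pairs (x, y) ∈ F_11², evaluate f(x, y) mod 11. Record the zeros.
  x = 0: [0↦1, 1↦5, 2↦6, 3↦10, 4↦1, 5↦7, 6↦1, 7↦0, 8↦10, 9↦4, 10↦10]  zeros at y ∈ {7}
  x = 1: [0↦5, 1↦7, 2↦10, 3↦9, 4↦10, 5↦8, 6↦9, 7↦8, 8↦0, 9↦2, 10↦9]  zeros at y ∈ {8}
  x = 2: [0↦6, 1↦2, 2↦3, 3↦4, 4↦0, 5↦8, 6↦1, 7↦7, 8↦10, 9↦5, 10↦9]  zeros at y ∈ {4}
  x = 3: [0↦10, 1↦7, 2↦2, 3↦1, 4↦10, 5↦2, 6↦5, 7↦3, 8↦2, 9↦8, 10↦5]  zeros at y ∈ ∅
  x = 4: [0↦1, 1↦6, 2↦2, 3↦6, 4↦2, 5↦7, 6↦5, 7↦2, 8↦4, 9↦6, 10↦3]  zeros at y ∈ ∅
  x = 5: [0↦7, 1↦5, 2↦9, 3↦3, 4↦4, 5↦7, 6↦7, 7↦10, 8↦0, 9↦5, 10↦9]  zeros at y ∈ {8}
  x = 6: [0↦1, 1↦10, 2↦7, 3↦9, 4↦0, 5↦8, 6↦6, 7↦0, 8↦7, 9↦0, 10↦7]  zeros at y ∈ {4, 7, 9}
  x = 7: [0↦0, 1↦5, 2↦2, 3↦8, 4↦7, 5↦5, 6↦8, 7↦0, 8↦9, 9↦8, 10↦3]  zeros at y ∈ {0, 7}
  x = 8: [0↦10, 1↦7, 2↦0, 3↦6, 4↦9, 5↦4, 6↦8, 7↦5, 8↦1, 9↦2, 10↦3]  zeros at y ∈ {2}
  x = 9: [0↦4, 1↦0, 2↦7, 3↦9, 4↦1, 5↦0, 6↦1, 7↦10, 8↦0, 9↦10, 10↦2]  zeros at y ∈ {1, 5, 8}
  x = 10: [0↦10, 1↦1, 2↦7, 3↦1, 4↦0, 5↦10, 6↦4, 7↦10, 8↦1, 9↦5, 10↦6]  zeros at y ∈ {4}
Collecting zeros: affine points = {(0, 7), (1, 8), (2, 4), (5, 8), (6, 4), (6, 7), (6, 9), (7, 0), (7, 7), (8, 2), (9, 1), (9, 5), (9, 8), (10, 4)}.
Total count |C(F_11)_aff| = 14.
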